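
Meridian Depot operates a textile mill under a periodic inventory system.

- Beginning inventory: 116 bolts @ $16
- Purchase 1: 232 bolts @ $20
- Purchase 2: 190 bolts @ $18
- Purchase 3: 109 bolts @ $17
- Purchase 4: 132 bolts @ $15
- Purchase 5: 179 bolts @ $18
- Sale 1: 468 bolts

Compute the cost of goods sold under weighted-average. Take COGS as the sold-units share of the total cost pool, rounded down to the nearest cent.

COGS = $8,290.63

Sale 1, sell 468: 468/958 × $16,971.00 → $8,290.63
Ending inventory (cost pool remaining) = $8,680.37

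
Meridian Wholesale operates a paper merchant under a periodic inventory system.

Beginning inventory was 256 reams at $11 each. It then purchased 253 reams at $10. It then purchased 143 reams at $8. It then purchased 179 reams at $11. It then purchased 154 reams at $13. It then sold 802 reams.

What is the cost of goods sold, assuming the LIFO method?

COGS = $8,448

Sale 1 (802) [LIFO — newest first]: 154 @ $13 + 179 @ $11 + 143 @ $8 + 253 @ $10 + 73 @ $11 = $8,448
Ending inventory: 183 @ $11 = $2,013
Check: goods available $10,461 = COGS $8,448 + ending $2,013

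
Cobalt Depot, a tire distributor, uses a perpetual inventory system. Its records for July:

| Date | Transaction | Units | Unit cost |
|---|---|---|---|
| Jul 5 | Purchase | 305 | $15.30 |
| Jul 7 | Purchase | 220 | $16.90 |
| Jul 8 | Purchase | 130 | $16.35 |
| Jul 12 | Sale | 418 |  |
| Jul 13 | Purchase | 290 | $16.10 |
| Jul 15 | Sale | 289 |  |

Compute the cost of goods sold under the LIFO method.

Jul 12, 418 sold [LIFO — newest first]: 130 @ $16.35 + 220 @ $16.90 + 68 @ $15.30 = $6,883.90
Jul 15, 289 sold [LIFO — newest first]: 289 @ $16.10 = $4,652.90
Total COGS = $6,883.90 + $4,652.90 = $11,536.80
Ending inventory: 237 @ $15.30 + 1 @ $16.10 = $3,642.20

COGS = $11,536.80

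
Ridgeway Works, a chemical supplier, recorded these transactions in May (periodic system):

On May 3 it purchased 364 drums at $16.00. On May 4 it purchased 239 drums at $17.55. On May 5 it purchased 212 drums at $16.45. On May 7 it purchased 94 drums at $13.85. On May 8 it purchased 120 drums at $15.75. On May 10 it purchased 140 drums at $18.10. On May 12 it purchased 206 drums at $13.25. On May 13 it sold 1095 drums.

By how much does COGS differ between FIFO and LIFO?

$411.10

FIFO COGS: 364 @ $16.00 + 239 @ $17.55 + 212 @ $16.45 + 94 @ $13.85 + 120 @ $15.75 + 66 @ $18.10 = $17,892.35
LIFO COGS: 206 @ $13.25 + 140 @ $18.10 + 120 @ $15.75 + 94 @ $13.85 + 212 @ $16.45 + 239 @ $17.55 + 84 @ $16.00 = $17,481.25
Difference = |$17,892.35 − $17,481.25| = $411.10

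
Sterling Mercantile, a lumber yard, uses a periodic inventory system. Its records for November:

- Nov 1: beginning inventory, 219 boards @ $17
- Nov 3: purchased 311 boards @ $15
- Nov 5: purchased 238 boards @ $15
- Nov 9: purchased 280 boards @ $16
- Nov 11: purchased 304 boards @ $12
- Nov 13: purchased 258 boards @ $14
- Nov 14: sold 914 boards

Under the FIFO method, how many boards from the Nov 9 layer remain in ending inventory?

134

Nov 14, 914 sold [FIFO — oldest first]: 219 @ $17 + 311 @ $15 + 238 @ $15 + 146 @ $16 = $14,294
Ending inventory: 134 @ $16 + 304 @ $12 + 258 @ $14 = $9,404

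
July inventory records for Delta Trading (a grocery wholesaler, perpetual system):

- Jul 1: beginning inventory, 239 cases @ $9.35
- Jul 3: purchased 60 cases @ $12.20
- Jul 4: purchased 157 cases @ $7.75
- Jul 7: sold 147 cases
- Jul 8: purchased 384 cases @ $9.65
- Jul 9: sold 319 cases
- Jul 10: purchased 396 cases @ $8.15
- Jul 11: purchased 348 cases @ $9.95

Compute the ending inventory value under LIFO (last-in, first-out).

Jul 7, 147 sold [LIFO — newest first]: 147 @ $7.75 = $1,139.25
Jul 9, 319 sold [LIFO — newest first]: 319 @ $9.65 = $3,078.35
Total COGS = $1,139.25 + $3,078.35 = $4,217.60
Ending inventory: 239 @ $9.35 + 60 @ $12.20 + 10 @ $7.75 + 65 @ $9.65 + 396 @ $8.15 + 348 @ $9.95 = $10,361.40
Check: goods available $14,579.00 = COGS $4,217.60 + ending $10,361.40

Ending inventory = $10,361.40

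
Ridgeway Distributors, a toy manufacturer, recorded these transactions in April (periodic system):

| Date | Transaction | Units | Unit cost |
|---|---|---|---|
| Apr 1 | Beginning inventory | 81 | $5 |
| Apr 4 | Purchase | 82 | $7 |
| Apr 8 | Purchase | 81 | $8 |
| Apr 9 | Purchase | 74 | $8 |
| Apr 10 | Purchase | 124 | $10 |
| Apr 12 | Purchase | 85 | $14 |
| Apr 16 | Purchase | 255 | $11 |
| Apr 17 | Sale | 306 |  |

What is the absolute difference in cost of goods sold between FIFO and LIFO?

FIFO COGS: 81 @ $5 + 82 @ $7 + 81 @ $8 + 62 @ $8 = $2,123
LIFO COGS: 255 @ $11 + 51 @ $14 = $3,519
Difference = |$2,123 − $3,519| = $1,396

$1,396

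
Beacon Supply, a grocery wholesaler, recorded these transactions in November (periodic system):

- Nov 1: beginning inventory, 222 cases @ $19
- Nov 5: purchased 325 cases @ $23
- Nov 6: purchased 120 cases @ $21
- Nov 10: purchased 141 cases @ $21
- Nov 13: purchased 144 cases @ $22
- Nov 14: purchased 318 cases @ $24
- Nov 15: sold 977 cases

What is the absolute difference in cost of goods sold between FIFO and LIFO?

$1,181

FIFO COGS: 222 @ $19 + 325 @ $23 + 120 @ $21 + 141 @ $21 + 144 @ $22 + 25 @ $24 = $20,942
LIFO COGS: 318 @ $24 + 144 @ $22 + 141 @ $21 + 120 @ $21 + 254 @ $23 = $22,123
Difference = |$20,942 − $22,123| = $1,181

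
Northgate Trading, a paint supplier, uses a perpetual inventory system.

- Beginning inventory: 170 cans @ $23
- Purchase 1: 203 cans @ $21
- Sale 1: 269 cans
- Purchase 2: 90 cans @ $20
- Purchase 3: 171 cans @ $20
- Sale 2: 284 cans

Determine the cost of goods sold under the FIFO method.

Sale 1 (269) [FIFO — oldest first]: 170 @ $23 + 99 @ $21 = $5,989
Sale 2 (284) [FIFO — oldest first]: 104 @ $21 + 90 @ $20 + 90 @ $20 = $5,784
Total COGS = $5,989 + $5,784 = $11,773
Ending inventory: 81 @ $20 = $1,620

COGS = $11,773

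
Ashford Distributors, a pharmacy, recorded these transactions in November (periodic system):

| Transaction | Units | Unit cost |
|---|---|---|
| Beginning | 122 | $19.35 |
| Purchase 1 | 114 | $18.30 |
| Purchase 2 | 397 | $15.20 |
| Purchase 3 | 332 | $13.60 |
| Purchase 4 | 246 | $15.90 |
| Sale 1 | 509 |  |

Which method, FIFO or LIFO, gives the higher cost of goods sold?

FIFO COGS: 122 @ $19.35 + 114 @ $18.30 + 273 @ $15.20 = $8,596.50
LIFO COGS: 246 @ $15.90 + 263 @ $13.60 = $7,488.20

FIFO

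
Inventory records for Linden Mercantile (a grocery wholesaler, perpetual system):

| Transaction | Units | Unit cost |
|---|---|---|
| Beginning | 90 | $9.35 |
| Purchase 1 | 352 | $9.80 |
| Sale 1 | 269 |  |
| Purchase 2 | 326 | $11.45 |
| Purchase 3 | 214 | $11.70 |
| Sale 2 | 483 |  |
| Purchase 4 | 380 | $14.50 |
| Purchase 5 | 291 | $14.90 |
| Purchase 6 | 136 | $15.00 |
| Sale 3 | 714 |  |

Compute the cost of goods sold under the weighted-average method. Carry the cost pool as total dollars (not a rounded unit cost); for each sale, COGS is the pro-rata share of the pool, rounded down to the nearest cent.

After Beginning: 90 on hand, pool $841.50 (≈ $9.3500 each)
After Purchase 1: 442 on hand, pool $4,291.10 (≈ $9.7084 each)
Sale 1, sell 269: 269/442 × $4,291.10 → $2,611.55
After Purchase 2: 499 on hand, pool $5,412.25 (≈ $10.8462 each)
After Purchase 3: 713 on hand, pool $7,916.05 (≈ $11.1025 each)
Sale 2, sell 483: 483/713 × $7,916.05 → $5,362.48
After Purchase 4: 610 on hand, pool $8,063.57 (≈ $13.2190 each)
After Purchase 5: 901 on hand, pool $12,399.47 (≈ $13.7619 each)
After Purchase 6: 1037 on hand, pool $14,439.47 (≈ $13.9243 each)
Sale 3, sell 714: 714/1037 × $14,439.47 → $9,941.93
Total COGS = $2,611.55 + $5,362.48 + $9,941.93 = $17,915.96
Ending inventory (cost pool remaining) = $4,497.54

COGS = $17,915.96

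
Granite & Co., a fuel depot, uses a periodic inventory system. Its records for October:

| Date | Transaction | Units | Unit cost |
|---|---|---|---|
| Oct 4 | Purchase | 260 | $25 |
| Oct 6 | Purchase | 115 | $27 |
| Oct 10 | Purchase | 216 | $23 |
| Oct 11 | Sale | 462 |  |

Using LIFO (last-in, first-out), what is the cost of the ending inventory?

Oct 11, 462 sold [LIFO — newest first]: 216 @ $23 + 115 @ $27 + 131 @ $25 = $11,348
Ending inventory: 129 @ $25 = $3,225
Check: goods available $14,573 = COGS $11,348 + ending $3,225

Ending inventory = $3,225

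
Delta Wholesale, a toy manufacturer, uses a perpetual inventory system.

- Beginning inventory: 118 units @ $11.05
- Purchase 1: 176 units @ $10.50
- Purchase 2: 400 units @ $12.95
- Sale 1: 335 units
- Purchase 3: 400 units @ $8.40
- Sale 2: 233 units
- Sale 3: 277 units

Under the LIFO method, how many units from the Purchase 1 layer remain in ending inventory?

131

Sale 1 (335) [LIFO — newest first]: 335 @ $12.95 = $4,338.25
Sale 2 (233) [LIFO — newest first]: 233 @ $8.40 = $1,957.20
Sale 3 (277) [LIFO — newest first]: 167 @ $8.40 + 65 @ $12.95 + 45 @ $10.50 = $2,717.05
Total COGS = $4,338.25 + $1,957.20 + $2,717.05 = $9,012.50
Ending inventory: 118 @ $11.05 + 131 @ $10.50 = $2,679.40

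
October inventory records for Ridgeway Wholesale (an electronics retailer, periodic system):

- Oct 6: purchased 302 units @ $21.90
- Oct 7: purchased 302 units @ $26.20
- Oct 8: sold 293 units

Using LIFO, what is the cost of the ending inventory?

Ending inventory = $6,849.60

Oct 8, 293 sold [LIFO — newest first]: 293 @ $26.20 = $7,676.60
Ending inventory: 302 @ $21.90 + 9 @ $26.20 = $6,849.60
Check: goods available $14,526.20 = COGS $7,676.60 + ending $6,849.60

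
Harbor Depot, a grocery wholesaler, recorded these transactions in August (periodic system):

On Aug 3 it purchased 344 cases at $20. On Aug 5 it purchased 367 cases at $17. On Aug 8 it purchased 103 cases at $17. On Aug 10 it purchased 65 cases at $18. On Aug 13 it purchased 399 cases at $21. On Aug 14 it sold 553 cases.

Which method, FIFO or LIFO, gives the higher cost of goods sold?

FIFO COGS: 344 @ $20 + 209 @ $17 = $10,433
LIFO COGS: 399 @ $21 + 65 @ $18 + 89 @ $17 = $11,062

LIFO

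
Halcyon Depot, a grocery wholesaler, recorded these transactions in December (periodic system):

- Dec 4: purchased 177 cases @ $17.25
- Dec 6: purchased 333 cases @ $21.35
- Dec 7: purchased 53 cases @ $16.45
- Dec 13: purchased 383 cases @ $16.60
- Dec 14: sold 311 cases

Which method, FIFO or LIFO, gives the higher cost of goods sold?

FIFO

FIFO COGS: 177 @ $17.25 + 134 @ $21.35 = $5,914.15
LIFO COGS: 311 @ $16.60 = $5,162.60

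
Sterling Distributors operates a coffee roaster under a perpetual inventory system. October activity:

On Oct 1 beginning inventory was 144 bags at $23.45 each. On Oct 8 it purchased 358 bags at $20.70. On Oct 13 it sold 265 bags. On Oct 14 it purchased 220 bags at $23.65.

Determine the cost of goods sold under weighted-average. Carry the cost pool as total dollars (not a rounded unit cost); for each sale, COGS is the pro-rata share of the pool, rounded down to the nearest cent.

COGS = $5,694.54

After Oct 1: 144 on hand, pool $3,376.80 (≈ $23.4500 each)
After Oct 8: 502 on hand, pool $10,787.40 (≈ $21.4888 each)
Oct 13, sell 265: 265/502 × $10,787.40 → $5,694.54
After Oct 14: 457 on hand, pool $10,295.86 (≈ $22.5292 each)
Ending inventory (cost pool remaining) = $10,295.86
Check: goods available $15,990.40 = COGS $5,694.54 + ending $10,295.86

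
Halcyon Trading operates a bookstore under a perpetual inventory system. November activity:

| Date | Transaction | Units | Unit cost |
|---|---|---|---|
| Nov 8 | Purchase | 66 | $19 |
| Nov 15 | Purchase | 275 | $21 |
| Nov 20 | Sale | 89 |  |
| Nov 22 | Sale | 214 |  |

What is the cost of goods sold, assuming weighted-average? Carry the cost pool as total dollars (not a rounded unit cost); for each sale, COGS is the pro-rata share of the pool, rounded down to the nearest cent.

COGS = $6,245.70

After Nov 8: 66 on hand, pool $1,254.00 (≈ $19.0000 each)
After Nov 15: 341 on hand, pool $7,029.00 (≈ $20.6129 each)
Nov 20, sell 89: 89/341 × $7,029.00 → $1,834.54
Nov 22, sell 214: 214/252 × $5,194.46 → $4,411.16
Total COGS = $1,834.54 + $4,411.16 = $6,245.70
Ending inventory (cost pool remaining) = $783.30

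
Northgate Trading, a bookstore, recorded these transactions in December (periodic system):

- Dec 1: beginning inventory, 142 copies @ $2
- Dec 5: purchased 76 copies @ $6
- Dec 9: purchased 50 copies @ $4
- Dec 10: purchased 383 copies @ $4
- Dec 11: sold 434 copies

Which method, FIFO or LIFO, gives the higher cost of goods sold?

LIFO

FIFO COGS: 142 @ $2 + 76 @ $6 + 50 @ $4 + 166 @ $4 = $1,604
LIFO COGS: 383 @ $4 + 50 @ $4 + 1 @ $6 = $1,738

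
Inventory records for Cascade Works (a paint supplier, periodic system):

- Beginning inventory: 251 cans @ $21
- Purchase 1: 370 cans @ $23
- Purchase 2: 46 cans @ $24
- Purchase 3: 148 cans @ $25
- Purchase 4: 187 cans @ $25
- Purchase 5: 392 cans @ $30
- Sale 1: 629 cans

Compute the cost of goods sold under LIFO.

Sale 1 (629) [LIFO — newest first]: 392 @ $30 + 187 @ $25 + 50 @ $25 = $17,685
Ending inventory: 251 @ $21 + 370 @ $23 + 46 @ $24 + 98 @ $25 = $17,335

COGS = $17,685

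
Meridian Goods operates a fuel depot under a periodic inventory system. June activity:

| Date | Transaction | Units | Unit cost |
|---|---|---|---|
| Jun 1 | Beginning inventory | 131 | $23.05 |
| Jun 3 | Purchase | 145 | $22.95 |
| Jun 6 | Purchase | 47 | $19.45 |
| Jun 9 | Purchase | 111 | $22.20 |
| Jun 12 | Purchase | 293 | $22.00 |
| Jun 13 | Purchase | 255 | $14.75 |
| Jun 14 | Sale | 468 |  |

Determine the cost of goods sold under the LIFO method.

Jun 14, 468 sold [LIFO — newest first]: 255 @ $14.75 + 213 @ $22.00 = $8,447.25
Ending inventory: 131 @ $23.05 + 145 @ $22.95 + 47 @ $19.45 + 111 @ $22.20 + 80 @ $22.00 = $11,485.65

COGS = $8,447.25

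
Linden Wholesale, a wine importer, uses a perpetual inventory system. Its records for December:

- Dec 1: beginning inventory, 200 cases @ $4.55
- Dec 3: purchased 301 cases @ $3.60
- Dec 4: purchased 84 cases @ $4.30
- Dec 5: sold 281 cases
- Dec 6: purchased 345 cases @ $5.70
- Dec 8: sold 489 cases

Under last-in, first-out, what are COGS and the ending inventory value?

Dec 5, 281 sold [LIFO — newest first]: 84 @ $4.30 + 197 @ $3.60 = $1,070.40
Dec 8, 489 sold [LIFO — newest first]: 345 @ $5.70 + 104 @ $3.60 + 40 @ $4.55 = $2,522.90
Total COGS = $1,070.40 + $2,522.90 = $3,593.30
Ending inventory: 160 @ $4.55 = $728.00
Check: goods available $4,321.30 = COGS $3,593.30 + ending $728.00

COGS = $3,593.30; ending inventory = $728.00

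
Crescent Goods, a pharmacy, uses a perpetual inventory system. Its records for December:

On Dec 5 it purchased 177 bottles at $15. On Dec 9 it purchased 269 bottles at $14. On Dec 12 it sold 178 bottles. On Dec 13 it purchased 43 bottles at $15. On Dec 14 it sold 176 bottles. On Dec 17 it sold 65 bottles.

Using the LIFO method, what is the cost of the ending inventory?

Dec 12, 178 sold [LIFO — newest first]: 178 @ $14 = $2,492
Dec 14, 176 sold [LIFO — newest first]: 43 @ $15 + 91 @ $14 + 42 @ $15 = $2,549
Dec 17, 65 sold [LIFO — newest first]: 65 @ $15 = $975
Total COGS = $2,492 + $2,549 + $975 = $6,016
Ending inventory: 70 @ $15 = $1,050

Ending inventory = $1,050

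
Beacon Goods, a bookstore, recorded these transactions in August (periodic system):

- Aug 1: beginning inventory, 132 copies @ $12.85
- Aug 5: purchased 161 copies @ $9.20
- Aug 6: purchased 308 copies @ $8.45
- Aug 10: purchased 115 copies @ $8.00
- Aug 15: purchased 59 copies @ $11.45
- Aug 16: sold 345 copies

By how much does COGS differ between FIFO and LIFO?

FIFO COGS: 132 @ $12.85 + 161 @ $9.20 + 52 @ $8.45 = $3,616.80
LIFO COGS: 59 @ $11.45 + 115 @ $8.00 + 171 @ $8.45 = $3,040.50
Difference = |$3,616.80 − $3,040.50| = $576.30

$576.30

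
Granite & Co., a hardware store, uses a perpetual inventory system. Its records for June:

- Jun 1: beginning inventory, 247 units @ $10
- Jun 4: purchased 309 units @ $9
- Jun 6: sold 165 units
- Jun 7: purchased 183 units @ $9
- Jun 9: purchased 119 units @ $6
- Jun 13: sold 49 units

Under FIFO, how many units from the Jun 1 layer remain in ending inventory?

33

Jun 6, 165 sold [FIFO — oldest first]: 165 @ $10 = $1,650
Jun 13, 49 sold [FIFO — oldest first]: 49 @ $10 = $490
Total COGS = $1,650 + $490 = $2,140
Ending inventory: 33 @ $10 + 309 @ $9 + 183 @ $9 + 119 @ $6 = $5,472
Check: goods available $7,612 = COGS $2,140 + ending $5,472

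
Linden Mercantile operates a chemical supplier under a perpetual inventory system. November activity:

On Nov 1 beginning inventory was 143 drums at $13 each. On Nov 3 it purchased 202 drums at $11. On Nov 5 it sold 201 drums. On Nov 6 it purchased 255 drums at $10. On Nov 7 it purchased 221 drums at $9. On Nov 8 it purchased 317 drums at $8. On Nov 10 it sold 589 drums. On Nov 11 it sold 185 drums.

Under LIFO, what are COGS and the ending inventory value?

Nov 5, 201 sold [LIFO — newest first]: 201 @ $11 = $2,211
Nov 10, 589 sold [LIFO — newest first]: 317 @ $8 + 221 @ $9 + 51 @ $10 = $5,035
Nov 11, 185 sold [LIFO — newest first]: 185 @ $10 = $1,850
Total COGS = $2,211 + $5,035 + $1,850 = $9,096
Ending inventory: 143 @ $13 + 1 @ $11 + 19 @ $10 = $2,060

COGS = $9,096; ending inventory = $2,060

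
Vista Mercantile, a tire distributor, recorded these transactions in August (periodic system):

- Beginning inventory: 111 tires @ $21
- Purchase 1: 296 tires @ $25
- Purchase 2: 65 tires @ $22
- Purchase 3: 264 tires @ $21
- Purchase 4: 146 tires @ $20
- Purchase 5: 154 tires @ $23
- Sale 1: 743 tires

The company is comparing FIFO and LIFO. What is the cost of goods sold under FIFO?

COGS = $16,845

FIFO COGS: 111 @ $21 + 296 @ $25 + 65 @ $22 + 264 @ $21 + 7 @ $20 = $16,845
LIFO COGS: 154 @ $23 + 146 @ $20 + 264 @ $21 + 65 @ $22 + 114 @ $25 = $16,286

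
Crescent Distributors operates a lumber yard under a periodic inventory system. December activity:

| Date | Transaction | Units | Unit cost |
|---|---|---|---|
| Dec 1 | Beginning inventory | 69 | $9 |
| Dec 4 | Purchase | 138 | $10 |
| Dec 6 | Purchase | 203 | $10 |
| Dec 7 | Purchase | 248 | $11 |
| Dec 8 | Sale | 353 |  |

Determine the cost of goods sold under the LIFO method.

COGS = $3,778

Dec 8, 353 sold [LIFO — newest first]: 248 @ $11 + 105 @ $10 = $3,778
Ending inventory: 69 @ $9 + 138 @ $10 + 98 @ $10 = $2,981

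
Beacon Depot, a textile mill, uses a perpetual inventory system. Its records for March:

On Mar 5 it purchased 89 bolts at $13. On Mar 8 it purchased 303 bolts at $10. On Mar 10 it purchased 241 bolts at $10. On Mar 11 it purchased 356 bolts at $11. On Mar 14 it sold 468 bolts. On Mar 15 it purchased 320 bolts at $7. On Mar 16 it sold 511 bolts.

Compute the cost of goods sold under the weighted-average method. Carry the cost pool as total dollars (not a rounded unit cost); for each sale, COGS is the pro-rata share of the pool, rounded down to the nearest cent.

COGS = $9,700.91

After Mar 5: 89 on hand, pool $1,157.00 (≈ $13.0000 each)
After Mar 8: 392 on hand, pool $4,187.00 (≈ $10.6811 each)
After Mar 10: 633 on hand, pool $6,597.00 (≈ $10.4218 each)
After Mar 11: 989 on hand, pool $10,513.00 (≈ $10.6299 each)
Mar 14, sell 468: 468/989 × $10,513.00 → $4,974.80
After Mar 15: 841 on hand, pool $7,778.20 (≈ $9.2488 each)
Mar 16, sell 511: 511/841 × $7,778.20 → $4,726.11
Total COGS = $4,974.80 + $4,726.11 = $9,700.91
Ending inventory (cost pool remaining) = $3,052.09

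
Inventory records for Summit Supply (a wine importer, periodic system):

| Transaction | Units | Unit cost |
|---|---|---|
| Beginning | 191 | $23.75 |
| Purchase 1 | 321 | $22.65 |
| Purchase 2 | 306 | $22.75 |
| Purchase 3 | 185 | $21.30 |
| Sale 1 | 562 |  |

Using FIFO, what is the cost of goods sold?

COGS = $12,944.40

Sale 1 (562) [FIFO — oldest first]: 191 @ $23.75 + 321 @ $22.65 + 50 @ $22.75 = $12,944.40
Ending inventory: 256 @ $22.75 + 185 @ $21.30 = $9,764.50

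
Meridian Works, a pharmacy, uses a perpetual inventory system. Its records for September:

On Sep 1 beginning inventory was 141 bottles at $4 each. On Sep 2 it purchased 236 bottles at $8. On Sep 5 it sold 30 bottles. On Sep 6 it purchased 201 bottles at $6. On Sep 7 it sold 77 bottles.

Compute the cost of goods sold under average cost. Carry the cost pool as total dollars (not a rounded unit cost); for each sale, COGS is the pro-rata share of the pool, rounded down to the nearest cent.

COGS = $681.68

After Sep 1: 141 on hand, pool $564.00 (≈ $4.0000 each)
After Sep 2: 377 on hand, pool $2,452.00 (≈ $6.5040 each)
Sep 5, sell 30: 30/377 × $2,452.00 → $195.11
After Sep 6: 548 on hand, pool $3,462.89 (≈ $6.3191 each)
Sep 7, sell 77: 77/548 × $3,462.89 → $486.57
Total COGS = $195.11 + $486.57 = $681.68
Ending inventory (cost pool remaining) = $2,976.32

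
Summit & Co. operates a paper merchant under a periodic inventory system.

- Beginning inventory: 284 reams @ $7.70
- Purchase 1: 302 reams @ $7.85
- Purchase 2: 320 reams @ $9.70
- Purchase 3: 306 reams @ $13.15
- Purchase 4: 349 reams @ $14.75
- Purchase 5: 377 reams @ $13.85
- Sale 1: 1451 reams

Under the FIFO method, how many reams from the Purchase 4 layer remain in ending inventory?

110

Sale 1 (1451) [FIFO — oldest first]: 284 @ $7.70 + 302 @ $7.85 + 320 @ $9.70 + 306 @ $13.15 + 239 @ $14.75 = $15,210.65
Ending inventory: 110 @ $14.75 + 377 @ $13.85 = $6,843.95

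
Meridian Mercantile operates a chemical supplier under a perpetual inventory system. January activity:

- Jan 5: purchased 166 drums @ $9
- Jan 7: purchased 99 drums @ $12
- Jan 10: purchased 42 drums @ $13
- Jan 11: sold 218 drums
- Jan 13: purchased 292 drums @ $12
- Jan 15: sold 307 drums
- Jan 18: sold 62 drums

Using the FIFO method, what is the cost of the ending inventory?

Ending inventory = $144

Jan 11, 218 sold [FIFO — oldest first]: 166 @ $9 + 52 @ $12 = $2,118
Jan 15, 307 sold [FIFO — oldest first]: 47 @ $12 + 42 @ $13 + 218 @ $12 = $3,726
Jan 18, 62 sold [FIFO — oldest first]: 62 @ $12 = $744
Total COGS = $2,118 + $3,726 + $744 = $6,588
Ending inventory: 12 @ $12 = $144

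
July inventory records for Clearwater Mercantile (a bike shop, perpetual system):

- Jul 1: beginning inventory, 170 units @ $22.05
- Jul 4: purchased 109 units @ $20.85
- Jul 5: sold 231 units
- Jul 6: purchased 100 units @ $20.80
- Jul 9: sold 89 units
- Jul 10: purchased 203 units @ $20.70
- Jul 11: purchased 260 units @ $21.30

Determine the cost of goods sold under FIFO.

Jul 5, 231 sold [FIFO — oldest first]: 170 @ $22.05 + 61 @ $20.85 = $5,020.35
Jul 9, 89 sold [FIFO — oldest first]: 48 @ $20.85 + 41 @ $20.80 = $1,853.60
Total COGS = $5,020.35 + $1,853.60 = $6,873.95
Ending inventory: 59 @ $20.80 + 203 @ $20.70 + 260 @ $21.30 = $10,967.30
Check: goods available $17,841.25 = COGS $6,873.95 + ending $10,967.30

COGS = $6,873.95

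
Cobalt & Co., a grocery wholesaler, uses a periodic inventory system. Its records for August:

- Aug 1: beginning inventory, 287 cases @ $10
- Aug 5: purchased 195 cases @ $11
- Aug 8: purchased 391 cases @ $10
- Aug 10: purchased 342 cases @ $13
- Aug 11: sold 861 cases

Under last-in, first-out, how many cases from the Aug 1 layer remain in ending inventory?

287

Aug 11, 861 sold [LIFO — newest first]: 342 @ $13 + 391 @ $10 + 128 @ $11 = $9,764
Ending inventory: 287 @ $10 + 67 @ $11 = $3,607
Check: goods available $13,371 = COGS $9,764 + ending $3,607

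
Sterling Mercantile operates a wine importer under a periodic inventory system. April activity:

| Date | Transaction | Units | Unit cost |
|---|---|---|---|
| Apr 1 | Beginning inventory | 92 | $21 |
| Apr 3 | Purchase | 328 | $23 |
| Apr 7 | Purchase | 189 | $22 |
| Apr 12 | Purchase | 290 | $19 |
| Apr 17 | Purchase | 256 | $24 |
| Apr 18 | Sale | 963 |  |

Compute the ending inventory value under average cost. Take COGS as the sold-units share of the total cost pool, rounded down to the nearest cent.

Apr 18, sell 963: 963/1155 × $25,288.00 → $21,084.28
Ending inventory (cost pool remaining) = $4,203.72
Check: goods available $25,288.00 = COGS $21,084.28 + ending $4,203.72

Ending inventory = $4,203.72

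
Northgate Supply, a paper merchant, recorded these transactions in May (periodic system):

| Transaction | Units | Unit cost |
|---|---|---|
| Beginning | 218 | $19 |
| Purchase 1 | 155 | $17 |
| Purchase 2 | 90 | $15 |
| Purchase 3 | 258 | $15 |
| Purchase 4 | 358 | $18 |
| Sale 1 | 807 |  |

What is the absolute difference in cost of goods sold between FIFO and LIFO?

FIFO COGS: 218 @ $19 + 155 @ $17 + 90 @ $15 + 258 @ $15 + 86 @ $18 = $13,545
LIFO COGS: 358 @ $18 + 258 @ $15 + 90 @ $15 + 101 @ $17 = $13,381
Difference = |$13,545 − $13,381| = $164

$164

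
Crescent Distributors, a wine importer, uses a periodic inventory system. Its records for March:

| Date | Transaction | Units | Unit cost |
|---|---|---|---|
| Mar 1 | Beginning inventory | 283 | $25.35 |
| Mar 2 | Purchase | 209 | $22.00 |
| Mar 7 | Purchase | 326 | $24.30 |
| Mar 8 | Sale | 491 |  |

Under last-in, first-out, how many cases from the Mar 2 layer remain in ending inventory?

44

Mar 8, 491 sold [LIFO — newest first]: 326 @ $24.30 + 165 @ $22.00 = $11,551.80
Ending inventory: 283 @ $25.35 + 44 @ $22.00 = $8,142.05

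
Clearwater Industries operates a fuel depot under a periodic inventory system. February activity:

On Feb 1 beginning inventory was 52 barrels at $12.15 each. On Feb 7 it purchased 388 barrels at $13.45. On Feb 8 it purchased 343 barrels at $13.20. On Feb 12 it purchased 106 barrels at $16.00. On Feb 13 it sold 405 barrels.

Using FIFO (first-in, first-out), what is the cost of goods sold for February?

Feb 13, 405 sold [FIFO — oldest first]: 52 @ $12.15 + 353 @ $13.45 = $5,379.65
Ending inventory: 35 @ $13.45 + 343 @ $13.20 + 106 @ $16.00 = $6,694.35

COGS = $5,379.65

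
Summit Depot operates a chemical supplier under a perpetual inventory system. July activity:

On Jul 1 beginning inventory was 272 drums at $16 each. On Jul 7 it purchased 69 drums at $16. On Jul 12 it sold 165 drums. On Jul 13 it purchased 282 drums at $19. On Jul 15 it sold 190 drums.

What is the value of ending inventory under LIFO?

Ending inventory = $4,564

Jul 12, 165 sold [LIFO — newest first]: 69 @ $16 + 96 @ $16 = $2,640
Jul 15, 190 sold [LIFO — newest first]: 190 @ $19 = $3,610
Total COGS = $2,640 + $3,610 = $6,250
Ending inventory: 176 @ $16 + 92 @ $19 = $4,564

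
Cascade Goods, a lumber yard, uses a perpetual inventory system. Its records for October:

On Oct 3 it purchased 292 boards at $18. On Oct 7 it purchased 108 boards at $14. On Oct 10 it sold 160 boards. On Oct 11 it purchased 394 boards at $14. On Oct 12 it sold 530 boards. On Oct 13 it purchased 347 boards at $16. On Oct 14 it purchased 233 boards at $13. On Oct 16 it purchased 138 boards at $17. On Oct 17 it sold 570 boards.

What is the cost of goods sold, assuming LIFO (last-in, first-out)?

COGS = $18,971

Oct 10, 160 sold [LIFO — newest first]: 108 @ $14 + 52 @ $18 = $2,448
Oct 12, 530 sold [LIFO — newest first]: 394 @ $14 + 136 @ $18 = $7,964
Oct 17, 570 sold [LIFO — newest first]: 138 @ $17 + 233 @ $13 + 199 @ $16 = $8,559
Total COGS = $2,448 + $7,964 + $8,559 = $18,971
Ending inventory: 104 @ $18 + 148 @ $16 = $4,240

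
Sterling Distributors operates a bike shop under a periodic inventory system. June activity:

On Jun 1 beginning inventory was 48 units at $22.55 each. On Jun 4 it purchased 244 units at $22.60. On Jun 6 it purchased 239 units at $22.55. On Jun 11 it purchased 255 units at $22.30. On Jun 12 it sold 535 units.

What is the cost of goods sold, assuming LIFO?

Jun 12, 535 sold [LIFO — newest first]: 255 @ $22.30 + 239 @ $22.55 + 41 @ $22.60 = $12,002.55
Ending inventory: 48 @ $22.55 + 203 @ $22.60 = $5,670.20
Check: goods available $17,672.75 = COGS $12,002.55 + ending $5,670.20

COGS = $12,002.55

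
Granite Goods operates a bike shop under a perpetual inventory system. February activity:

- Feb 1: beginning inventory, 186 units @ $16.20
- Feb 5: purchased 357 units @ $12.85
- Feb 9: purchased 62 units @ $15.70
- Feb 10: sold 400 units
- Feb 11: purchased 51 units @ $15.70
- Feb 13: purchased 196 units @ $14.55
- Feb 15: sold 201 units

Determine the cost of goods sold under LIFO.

COGS = $8,247.00

Feb 10, 400 sold [LIFO — newest first]: 62 @ $15.70 + 338 @ $12.85 = $5,316.70
Feb 15, 201 sold [LIFO — newest first]: 196 @ $14.55 + 5 @ $15.70 = $2,930.30
Total COGS = $5,316.70 + $2,930.30 = $8,247.00
Ending inventory: 186 @ $16.20 + 19 @ $12.85 + 46 @ $15.70 = $3,979.55
Check: goods available $12,226.55 = COGS $8,247.00 + ending $3,979.55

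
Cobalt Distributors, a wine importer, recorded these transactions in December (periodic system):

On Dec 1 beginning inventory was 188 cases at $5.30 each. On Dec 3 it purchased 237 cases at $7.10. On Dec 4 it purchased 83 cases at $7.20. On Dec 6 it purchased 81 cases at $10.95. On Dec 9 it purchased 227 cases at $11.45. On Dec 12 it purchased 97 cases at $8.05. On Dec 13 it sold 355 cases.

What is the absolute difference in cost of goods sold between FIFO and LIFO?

$1,537.35

FIFO COGS: 188 @ $5.30 + 167 @ $7.10 = $2,182.10
LIFO COGS: 97 @ $8.05 + 227 @ $11.45 + 31 @ $10.95 = $3,719.45
Difference = |$2,182.10 − $3,719.45| = $1,537.35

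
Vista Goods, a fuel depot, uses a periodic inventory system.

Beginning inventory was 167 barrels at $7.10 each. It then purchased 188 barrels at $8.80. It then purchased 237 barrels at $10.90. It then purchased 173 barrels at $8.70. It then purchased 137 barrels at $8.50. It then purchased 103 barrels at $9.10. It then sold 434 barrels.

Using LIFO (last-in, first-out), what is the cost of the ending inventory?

Sale 1 (434) [LIFO — newest first]: 103 @ $9.10 + 137 @ $8.50 + 173 @ $8.70 + 21 @ $10.90 = $3,835.80
Ending inventory: 167 @ $7.10 + 188 @ $8.80 + 216 @ $10.90 = $5,194.50

Ending inventory = $5,194.50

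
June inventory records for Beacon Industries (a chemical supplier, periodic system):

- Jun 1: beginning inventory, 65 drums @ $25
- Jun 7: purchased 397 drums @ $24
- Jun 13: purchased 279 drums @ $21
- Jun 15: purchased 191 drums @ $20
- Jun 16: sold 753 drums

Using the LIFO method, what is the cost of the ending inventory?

Jun 16, 753 sold [LIFO — newest first]: 191 @ $20 + 279 @ $21 + 283 @ $24 = $16,471
Ending inventory: 65 @ $25 + 114 @ $24 = $4,361
Check: goods available $20,832 = COGS $16,471 + ending $4,361

Ending inventory = $4,361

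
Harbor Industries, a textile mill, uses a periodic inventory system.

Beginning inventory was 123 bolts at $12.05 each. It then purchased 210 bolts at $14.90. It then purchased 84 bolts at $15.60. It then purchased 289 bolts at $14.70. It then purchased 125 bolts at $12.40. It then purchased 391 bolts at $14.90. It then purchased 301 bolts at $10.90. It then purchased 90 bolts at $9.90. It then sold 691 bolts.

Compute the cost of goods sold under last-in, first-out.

Sale 1 (691) [LIFO — newest first]: 90 @ $9.90 + 301 @ $10.90 + 300 @ $14.90 = $8,641.90
Ending inventory: 123 @ $12.05 + 210 @ $14.90 + 84 @ $15.60 + 289 @ $14.70 + 125 @ $12.40 + 91 @ $14.90 = $13,075.75
Check: goods available $21,717.65 = COGS $8,641.90 + ending $13,075.75

COGS = $8,641.90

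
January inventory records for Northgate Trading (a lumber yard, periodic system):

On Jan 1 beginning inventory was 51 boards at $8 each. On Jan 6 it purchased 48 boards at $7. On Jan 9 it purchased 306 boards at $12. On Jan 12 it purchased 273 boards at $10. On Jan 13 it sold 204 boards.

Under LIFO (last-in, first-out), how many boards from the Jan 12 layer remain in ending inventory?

69

Jan 13, 204 sold [LIFO — newest first]: 204 @ $10 = $2,040
Ending inventory: 51 @ $8 + 48 @ $7 + 306 @ $12 + 69 @ $10 = $5,106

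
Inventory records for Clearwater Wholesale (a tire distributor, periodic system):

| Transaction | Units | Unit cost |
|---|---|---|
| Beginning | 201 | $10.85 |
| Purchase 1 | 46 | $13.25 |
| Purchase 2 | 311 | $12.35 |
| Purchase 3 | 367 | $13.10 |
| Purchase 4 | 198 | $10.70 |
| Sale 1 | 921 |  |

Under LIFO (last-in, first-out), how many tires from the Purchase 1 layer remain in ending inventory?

Sale 1 (921) [LIFO — newest first]: 198 @ $10.70 + 367 @ $13.10 + 311 @ $12.35 + 45 @ $13.25 = $11,363.40
Ending inventory: 201 @ $10.85 + 1 @ $13.25 = $2,194.10

1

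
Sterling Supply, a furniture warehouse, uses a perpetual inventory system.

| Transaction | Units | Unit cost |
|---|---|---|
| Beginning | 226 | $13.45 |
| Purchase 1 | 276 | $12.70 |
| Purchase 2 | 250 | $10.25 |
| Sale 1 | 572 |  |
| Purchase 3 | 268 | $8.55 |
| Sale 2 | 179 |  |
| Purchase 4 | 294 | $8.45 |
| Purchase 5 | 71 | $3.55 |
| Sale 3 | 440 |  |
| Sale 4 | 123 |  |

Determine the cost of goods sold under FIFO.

Sale 1 (572) [FIFO — oldest first]: 226 @ $13.45 + 276 @ $12.70 + 70 @ $10.25 = $7,262.40
Sale 2 (179) [FIFO — oldest first]: 179 @ $10.25 = $1,834.75
Sale 3 (440) [FIFO — oldest first]: 1 @ $10.25 + 268 @ $8.55 + 171 @ $8.45 = $3,746.60
Sale 4 (123) [FIFO — oldest first]: 123 @ $8.45 = $1,039.35
Total COGS = $7,262.40 + $1,834.75 + $3,746.60 + $1,039.35 = $13,883.10
Ending inventory: 71 @ $3.55 = $252.05

COGS = $13,883.10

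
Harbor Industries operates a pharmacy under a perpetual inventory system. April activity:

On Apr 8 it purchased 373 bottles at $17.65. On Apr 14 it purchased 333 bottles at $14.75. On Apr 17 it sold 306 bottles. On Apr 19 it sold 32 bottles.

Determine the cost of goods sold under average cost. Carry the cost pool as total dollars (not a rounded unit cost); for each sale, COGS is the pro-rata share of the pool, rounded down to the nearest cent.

After Apr 8: 373 on hand, pool $6,583.45 (≈ $17.6500 each)
After Apr 14: 706 on hand, pool $11,495.20 (≈ $16.2822 each)
Apr 17, sell 306: 306/706 × $11,495.20 → $4,982.33
Apr 19, sell 32: 32/400 × $6,512.87 → $521.02
Total COGS = $4,982.33 + $521.02 = $5,503.35
Ending inventory (cost pool remaining) = $5,991.85
Check: goods available $11,495.20 = COGS $5,503.35 + ending $5,991.85

COGS = $5,503.35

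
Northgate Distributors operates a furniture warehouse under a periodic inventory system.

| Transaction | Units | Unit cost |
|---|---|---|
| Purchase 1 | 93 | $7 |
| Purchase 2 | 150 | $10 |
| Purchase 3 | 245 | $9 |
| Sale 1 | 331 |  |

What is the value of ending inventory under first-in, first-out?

Sale 1 (331) [FIFO — oldest first]: 93 @ $7 + 150 @ $10 + 88 @ $9 = $2,943
Ending inventory: 157 @ $9 = $1,413

Ending inventory = $1,413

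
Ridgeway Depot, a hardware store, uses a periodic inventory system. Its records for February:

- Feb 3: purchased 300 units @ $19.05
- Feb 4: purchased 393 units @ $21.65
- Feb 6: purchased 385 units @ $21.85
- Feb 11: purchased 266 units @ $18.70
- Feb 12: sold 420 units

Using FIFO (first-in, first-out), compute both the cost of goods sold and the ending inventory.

Feb 12, 420 sold [FIFO — oldest first]: 300 @ $19.05 + 120 @ $21.65 = $8,313.00
Ending inventory: 273 @ $21.65 + 385 @ $21.85 + 266 @ $18.70 = $19,296.90
Check: goods available $27,609.90 = COGS $8,313.00 + ending $19,296.90

COGS = $8,313.00; ending inventory = $19,296.90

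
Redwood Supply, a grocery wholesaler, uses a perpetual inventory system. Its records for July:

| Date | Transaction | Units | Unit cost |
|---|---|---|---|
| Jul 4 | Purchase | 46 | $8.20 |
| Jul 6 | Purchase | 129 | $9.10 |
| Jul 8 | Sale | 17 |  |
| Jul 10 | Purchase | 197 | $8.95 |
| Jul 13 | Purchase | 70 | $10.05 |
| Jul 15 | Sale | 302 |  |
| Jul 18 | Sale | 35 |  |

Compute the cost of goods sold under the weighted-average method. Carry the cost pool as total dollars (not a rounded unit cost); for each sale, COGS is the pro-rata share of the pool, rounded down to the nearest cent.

After Jul 4: 46 on hand, pool $377.20 (≈ $8.2000 each)
After Jul 6: 175 on hand, pool $1,551.10 (≈ $8.8634 each)
Jul 8, sell 17: 17/175 × $1,551.10 → $150.67
After Jul 10: 355 on hand, pool $3,163.58 (≈ $8.9115 each)
After Jul 13: 425 on hand, pool $3,867.08 (≈ $9.0990 each)
Jul 15, sell 302: 302/425 × $3,867.08 → $2,747.90
Jul 18, sell 35: 35/123 × $1,119.18 → $318.46
Total COGS = $150.67 + $2,747.90 + $318.46 = $3,217.03
Ending inventory (cost pool remaining) = $800.72

COGS = $3,217.03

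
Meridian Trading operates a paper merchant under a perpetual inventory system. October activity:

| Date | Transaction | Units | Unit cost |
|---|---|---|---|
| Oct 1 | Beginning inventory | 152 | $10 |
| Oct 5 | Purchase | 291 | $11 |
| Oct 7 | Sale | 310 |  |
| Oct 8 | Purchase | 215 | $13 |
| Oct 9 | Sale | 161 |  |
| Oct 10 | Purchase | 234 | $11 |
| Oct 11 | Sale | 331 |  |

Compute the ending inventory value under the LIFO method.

Oct 7, 310 sold [LIFO — newest first]: 291 @ $11 + 19 @ $10 = $3,391
Oct 9, 161 sold [LIFO — newest first]: 161 @ $13 = $2,093
Oct 11, 331 sold [LIFO — newest first]: 234 @ $11 + 54 @ $13 + 43 @ $10 = $3,706
Total COGS = $3,391 + $2,093 + $3,706 = $9,190
Ending inventory: 90 @ $10 = $900

Ending inventory = $900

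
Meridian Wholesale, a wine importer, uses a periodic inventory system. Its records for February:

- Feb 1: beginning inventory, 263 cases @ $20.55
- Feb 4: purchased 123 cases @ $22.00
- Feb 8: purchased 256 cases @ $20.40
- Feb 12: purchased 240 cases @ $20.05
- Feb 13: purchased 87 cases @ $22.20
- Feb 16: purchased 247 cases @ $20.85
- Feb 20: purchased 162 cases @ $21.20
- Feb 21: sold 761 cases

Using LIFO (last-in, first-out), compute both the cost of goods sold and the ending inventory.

Feb 21, 761 sold [LIFO — newest first]: 162 @ $21.20 + 247 @ $20.85 + 87 @ $22.20 + 240 @ $20.05 + 25 @ $20.40 = $15,837.75
Ending inventory: 263 @ $20.55 + 123 @ $22.00 + 231 @ $20.40 = $12,823.05

COGS = $15,837.75; ending inventory = $12,823.05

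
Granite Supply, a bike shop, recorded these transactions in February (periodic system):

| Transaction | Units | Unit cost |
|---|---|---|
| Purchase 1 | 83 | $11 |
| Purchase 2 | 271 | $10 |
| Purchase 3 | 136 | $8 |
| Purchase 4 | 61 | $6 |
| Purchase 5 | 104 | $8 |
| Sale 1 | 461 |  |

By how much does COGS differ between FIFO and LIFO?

FIFO COGS: 83 @ $11 + 271 @ $10 + 107 @ $8 = $4,479
LIFO COGS: 104 @ $8 + 61 @ $6 + 136 @ $8 + 160 @ $10 = $3,886
Difference = |$4,479 − $3,886| = $593

$593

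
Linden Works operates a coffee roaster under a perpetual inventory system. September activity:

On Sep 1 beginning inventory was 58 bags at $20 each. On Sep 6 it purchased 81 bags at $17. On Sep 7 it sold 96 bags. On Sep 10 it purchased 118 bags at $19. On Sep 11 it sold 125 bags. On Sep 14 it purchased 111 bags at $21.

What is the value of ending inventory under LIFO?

Sep 7, 96 sold [LIFO — newest first]: 81 @ $17 + 15 @ $20 = $1,677
Sep 11, 125 sold [LIFO — newest first]: 118 @ $19 + 7 @ $20 = $2,382
Total COGS = $1,677 + $2,382 = $4,059
Ending inventory: 36 @ $20 + 111 @ $21 = $3,051
Check: goods available $7,110 = COGS $4,059 + ending $3,051

Ending inventory = $3,051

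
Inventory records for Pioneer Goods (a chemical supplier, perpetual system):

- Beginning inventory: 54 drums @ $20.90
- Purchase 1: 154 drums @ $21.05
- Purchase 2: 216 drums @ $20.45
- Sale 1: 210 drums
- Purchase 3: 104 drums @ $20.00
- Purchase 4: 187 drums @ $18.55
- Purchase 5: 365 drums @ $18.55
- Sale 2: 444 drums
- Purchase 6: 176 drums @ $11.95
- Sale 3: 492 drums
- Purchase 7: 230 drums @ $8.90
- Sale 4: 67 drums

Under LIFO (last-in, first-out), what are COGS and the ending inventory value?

COGS = $21,499.20; ending inventory = $3,758.10

Sale 1 (210) [LIFO — newest first]: 210 @ $20.45 = $4,294.50
Sale 2 (444) [LIFO — newest first]: 365 @ $18.55 + 79 @ $18.55 = $8,236.20
Sale 3 (492) [LIFO — newest first]: 176 @ $11.95 + 108 @ $18.55 + 104 @ $20.00 + 6 @ $20.45 + 98 @ $21.05 = $8,372.20
Sale 4 (67) [LIFO — newest first]: 67 @ $8.90 = $596.30
Total COGS = $4,294.50 + $8,236.20 + $8,372.20 + $596.30 = $21,499.20
Ending inventory: 54 @ $20.90 + 56 @ $21.05 + 163 @ $8.90 = $3,758.10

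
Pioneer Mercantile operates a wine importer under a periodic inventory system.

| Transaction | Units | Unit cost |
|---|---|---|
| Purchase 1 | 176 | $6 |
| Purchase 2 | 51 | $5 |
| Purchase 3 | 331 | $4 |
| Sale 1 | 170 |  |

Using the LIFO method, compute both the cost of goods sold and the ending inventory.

Sale 1 (170) [LIFO — newest first]: 170 @ $4 = $680
Ending inventory: 176 @ $6 + 51 @ $5 + 161 @ $4 = $1,955

COGS = $680; ending inventory = $1,955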